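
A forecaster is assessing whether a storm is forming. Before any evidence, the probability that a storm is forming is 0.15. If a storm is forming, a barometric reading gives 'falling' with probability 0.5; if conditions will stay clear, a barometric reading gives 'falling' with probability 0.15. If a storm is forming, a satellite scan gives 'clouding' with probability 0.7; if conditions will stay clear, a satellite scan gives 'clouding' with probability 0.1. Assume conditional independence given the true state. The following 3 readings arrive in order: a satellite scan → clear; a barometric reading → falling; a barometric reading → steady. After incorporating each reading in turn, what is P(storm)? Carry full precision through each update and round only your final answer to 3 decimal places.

After a satellite scan='clear': P(storm) = 0.3·0.1500 / (0.3·0.1500 + 0.9·0.8500) ≈ 0.0556
After a barometric reading='falling': P(storm) = 0.5·0.0556 / (0.5·0.0556 + 0.15·0.9444) ≈ 0.1639
After a barometric reading='steady': P(storm) = 0.5·0.1639 / (0.5·0.1639 + 0.85·0.8361) ≈ 0.1034

0.103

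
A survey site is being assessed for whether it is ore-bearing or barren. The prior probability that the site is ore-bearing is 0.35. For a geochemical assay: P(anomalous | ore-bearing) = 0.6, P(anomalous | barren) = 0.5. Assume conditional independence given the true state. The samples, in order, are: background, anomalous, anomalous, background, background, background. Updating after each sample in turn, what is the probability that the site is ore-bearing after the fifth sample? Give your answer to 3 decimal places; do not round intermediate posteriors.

0.284

After 'background': P(ore) = 0.4·0.3500 / (0.4·0.3500 + 0.5·0.6500) ≈ 0.3011
After 'anomalous': P(ore) = 0.6·0.3011 / (0.6·0.3011 + 0.5·0.6989) ≈ 0.3408
After 'anomalous': P(ore) = 0.6·0.3408 / (0.6·0.3408 + 0.5·0.6592) ≈ 0.3828
After 'background': P(ore) = 0.4·0.3828 / (0.4·0.3828 + 0.5·0.6172) ≈ 0.3317
After 'background': P(ore) = 0.4·0.3317 / (0.4·0.3317 + 0.5·0.6683) ≈ 0.2842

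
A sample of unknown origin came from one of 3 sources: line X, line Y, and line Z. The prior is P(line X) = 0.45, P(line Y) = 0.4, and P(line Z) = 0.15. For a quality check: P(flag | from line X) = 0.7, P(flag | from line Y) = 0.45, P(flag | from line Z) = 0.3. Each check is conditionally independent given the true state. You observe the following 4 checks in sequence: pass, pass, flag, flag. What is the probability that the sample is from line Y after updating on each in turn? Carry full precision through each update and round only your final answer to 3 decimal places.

Apply Bayes' rule sequentially, carrying P(line Y) forward.
After 'pass': normaliser = 0.3·0.4500 + 0.55·0.4000 + 0.7·0.1500; P(line X) ≈ 0.2935, P(line Y) ≈ 0.4783, P(line Z) ≈ 0.2283
After 'pass': normaliser = 0.3·0.2935 + 0.55·0.4783 + 0.7·0.2283; P(line X) ≈ 0.1723, P(line Y) ≈ 0.5149, P(line Z) ≈ 0.3128
After 'flag': normaliser = 0.7·0.1723 + 0.45·0.5149 + 0.3·0.3128; P(line X) ≈ 0.2704, P(line Y) ≈ 0.5193, P(line Z) ≈ 0.2103
After 'flag': normaliser = 0.7·0.2704 + 0.45·0.5193 + 0.3·0.2103; P(line X) ≈ 0.3894, P(line Y) ≈ 0.4808, P(line Z) ≈ 0.1298

0.481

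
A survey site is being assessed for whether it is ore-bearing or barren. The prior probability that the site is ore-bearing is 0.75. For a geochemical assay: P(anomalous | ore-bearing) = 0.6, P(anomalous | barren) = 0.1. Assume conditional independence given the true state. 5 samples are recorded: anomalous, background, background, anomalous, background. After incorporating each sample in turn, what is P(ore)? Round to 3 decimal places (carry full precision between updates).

0.905

After 'anomalous': P(ore) = 0.6·0.7500 / (0.6·0.7500 + 0.1·0.2500) ≈ 0.9474
After 'background': P(ore) = 0.4·0.9474 / (0.4·0.9474 + 0.9·0.0526) ≈ 0.8889
After 'background': P(ore) = 0.4·0.8889 / (0.4·0.8889 + 0.9·0.1111) ≈ 0.7805
After 'anomalous': P(ore) = 0.6·0.7805 / (0.6·0.7805 + 0.1·0.2195) ≈ 0.9552
After 'background': P(ore) = 0.4·0.9552 / (0.4·0.9552 + 0.9·0.0448) ≈ 0.9046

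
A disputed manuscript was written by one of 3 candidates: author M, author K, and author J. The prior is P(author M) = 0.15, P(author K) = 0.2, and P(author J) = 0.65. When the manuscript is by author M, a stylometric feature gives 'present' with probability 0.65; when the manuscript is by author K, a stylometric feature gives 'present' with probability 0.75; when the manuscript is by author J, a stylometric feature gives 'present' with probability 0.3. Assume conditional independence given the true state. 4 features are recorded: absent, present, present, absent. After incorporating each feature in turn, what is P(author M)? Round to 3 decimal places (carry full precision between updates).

Each posterior becomes the prior for the next update.
After 'absent': normaliser = 0.35·0.1500 + 0.25·0.2000 + 0.7·0.6500; P(author M) ≈ 0.0942, P(author K) ≈ 0.0897, P(author J) ≈ 0.8161
After 'present': normaliser = 0.65·0.0942 + 0.75·0.0897 + 0.3·0.8161; P(author M) ≈ 0.1640, P(author K) ≈ 0.1802, P(author J) ≈ 0.6559
After 'present': normaliser = 0.65·0.1640 + 0.75·0.1802 + 0.3·0.6559; P(author M) ≈ 0.2431, P(author K) ≈ 0.3082, P(author J) ≈ 0.4487
After 'absent': normaliser = 0.35·0.2431 + 0.25·0.3082 + 0.7·0.4487; P(author M) ≈ 0.1786, P(author K) ≈ 0.1618, P(author J) ≈ 0.6596

0.179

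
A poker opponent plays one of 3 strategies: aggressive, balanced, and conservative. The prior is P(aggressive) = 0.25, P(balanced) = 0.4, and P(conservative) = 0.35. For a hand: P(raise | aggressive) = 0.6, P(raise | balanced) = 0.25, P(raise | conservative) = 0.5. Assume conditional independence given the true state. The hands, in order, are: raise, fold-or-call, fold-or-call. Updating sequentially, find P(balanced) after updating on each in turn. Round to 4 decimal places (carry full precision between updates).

After 'raise': normaliser = 0.6·0.2500 + 0.25·0.4000 + 0.5·0.3500; P(aggressive) ≈ 0.3529, P(balanced) ≈ 0.2353, P(conservative) ≈ 0.4118
After 'fold-or-call': normaliser = 0.4·0.3529 + 0.75·0.2353 + 0.5·0.4118; P(aggressive) ≈ 0.2697, P(balanced) ≈ 0.3371, P(conservative) ≈ 0.3933
After 'fold-or-call': normaliser = 0.4·0.2697 + 0.75·0.3371 + 0.5·0.3933; P(aggressive) ≈ 0.1935, P(balanced) ≈ 0.4536, P(conservative) ≈ 0.3528

0.4536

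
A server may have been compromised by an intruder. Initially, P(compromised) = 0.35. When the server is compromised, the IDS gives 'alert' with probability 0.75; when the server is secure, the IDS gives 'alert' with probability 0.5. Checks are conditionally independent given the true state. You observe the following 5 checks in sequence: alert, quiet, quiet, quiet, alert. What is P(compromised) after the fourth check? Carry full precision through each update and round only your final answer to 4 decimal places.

0.0917

After 'alert': P(compromised) = 0.75·0.3500 / (0.75·0.3500 + 0.5·0.6500) ≈ 0.4468
After 'quiet': P(compromised) = 0.25·0.4468 / (0.25·0.4468 + 0.5·0.5532) ≈ 0.2877
After 'quiet': P(compromised) = 0.25·0.2877 / (0.25·0.2877 + 0.5·0.7123) ≈ 0.1680
After 'quiet': P(compromised) = 0.25·0.1680 / (0.25·0.1680 + 0.5·0.8320) ≈ 0.0917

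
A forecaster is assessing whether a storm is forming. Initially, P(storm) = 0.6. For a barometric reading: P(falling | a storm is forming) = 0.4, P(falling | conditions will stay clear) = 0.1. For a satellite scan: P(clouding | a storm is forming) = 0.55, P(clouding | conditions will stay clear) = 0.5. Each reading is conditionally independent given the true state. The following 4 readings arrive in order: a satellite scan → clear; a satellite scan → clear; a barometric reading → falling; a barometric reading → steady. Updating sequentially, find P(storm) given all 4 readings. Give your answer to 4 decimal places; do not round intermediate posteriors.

0.7642

Apply Bayes' rule sequentially, carrying P(storm) forward.
After a satellite scan='clear': P(storm) = 0.45·0.6000 / (0.45·0.6000 + 0.5·0.4000) ≈ 0.5745
After a satellite scan='clear': P(storm) = 0.45·0.5745 / (0.45·0.5745 + 0.5·0.4255) ≈ 0.5485
After a barometric reading='falling': P(storm) = 0.4·0.5485 / (0.4·0.5485 + 0.1·0.4515) ≈ 0.8294
After a barometric reading='steady': P(storm) = 0.6·0.8294 / (0.6·0.8294 + 0.9·0.1706) ≈ 0.7642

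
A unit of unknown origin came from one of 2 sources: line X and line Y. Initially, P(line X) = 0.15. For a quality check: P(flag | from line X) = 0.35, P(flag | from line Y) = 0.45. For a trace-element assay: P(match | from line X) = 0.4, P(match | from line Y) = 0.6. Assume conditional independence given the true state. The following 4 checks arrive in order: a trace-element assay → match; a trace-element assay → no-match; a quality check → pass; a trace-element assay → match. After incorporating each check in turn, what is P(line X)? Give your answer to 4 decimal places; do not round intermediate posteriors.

0.1221

After a trace-element assay='match': P(line X) = 0.4·0.1500 / (0.4·0.1500 + 0.6·0.8500) ≈ 0.1053
After a trace-element assay='no-match': P(line X) = 0.6·0.1053 / (0.6·0.1053 + 0.4·0.8947) ≈ 0.1500
After a quality check='pass': P(line X) = 0.65·0.1500 / (0.65·0.1500 + 0.55·0.8500) ≈ 0.1726
After a trace-element assay='match': P(line X) = 0.4·0.1726 / (0.4·0.1726 + 0.6·0.8274) ≈ 0.1221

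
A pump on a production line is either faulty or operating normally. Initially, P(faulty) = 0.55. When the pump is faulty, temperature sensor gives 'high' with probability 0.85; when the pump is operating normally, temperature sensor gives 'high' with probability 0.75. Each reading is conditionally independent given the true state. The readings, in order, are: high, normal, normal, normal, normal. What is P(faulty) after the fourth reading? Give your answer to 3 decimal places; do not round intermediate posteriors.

0.230

After 'high': P(faulty) = 0.85·0.5500 / (0.85·0.5500 + 0.75·0.4500) ≈ 0.5807
After 'normal': P(faulty) = 0.15·0.5807 / (0.15·0.5807 + 0.25·0.4193) ≈ 0.4539
After 'normal': P(faulty) = 0.15·0.4539 / (0.15·0.4539 + 0.25·0.5461) ≈ 0.3327
After 'normal': P(faulty) = 0.15·0.3327 / (0.15·0.3327 + 0.25·0.6673) ≈ 0.2303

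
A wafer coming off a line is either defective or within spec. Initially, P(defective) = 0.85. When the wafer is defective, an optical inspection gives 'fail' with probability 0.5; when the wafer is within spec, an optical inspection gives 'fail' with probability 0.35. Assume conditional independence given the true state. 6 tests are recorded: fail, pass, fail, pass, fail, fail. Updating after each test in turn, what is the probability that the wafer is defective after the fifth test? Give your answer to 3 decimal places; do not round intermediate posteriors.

0.907

Apply Bayes' rule sequentially, carrying P(defective) forward.
After 'fail': P(defective) = 0.5·0.8500 / (0.5·0.8500 + 0.35·0.1500) ≈ 0.8901
After 'pass': P(defective) = 0.5·0.8901 / (0.5·0.8901 + 0.65·0.1099) ≈ 0.8616
After 'fail': P(defective) = 0.5·0.8616 / (0.5·0.8616 + 0.35·0.1384) ≈ 0.8989
After 'pass': P(defective) = 0.5·0.8989 / (0.5·0.8989 + 0.65·0.1011) ≈ 0.8725
After 'fail': P(defective) = 0.5·0.8725 / (0.5·0.8725 + 0.35·0.1275) ≈ 0.9072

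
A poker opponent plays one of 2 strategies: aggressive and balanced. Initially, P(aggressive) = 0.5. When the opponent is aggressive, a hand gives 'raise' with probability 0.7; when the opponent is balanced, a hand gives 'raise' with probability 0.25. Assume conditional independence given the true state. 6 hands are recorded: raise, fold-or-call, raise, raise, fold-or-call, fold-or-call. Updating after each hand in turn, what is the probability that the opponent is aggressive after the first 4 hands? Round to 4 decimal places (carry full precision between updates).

0.8978

After 'raise': P(aggressive) = 0.7·0.5000 / (0.7·0.5000 + 0.25·0.5000) ≈ 0.7368
After 'fold-or-call': P(aggressive) = 0.3·0.7368 / (0.3·0.7368 + 0.75·0.2632) ≈ 0.5283
After 'raise': P(aggressive) = 0.7·0.5283 / (0.7·0.5283 + 0.25·0.4717) ≈ 0.7582
After 'raise': P(aggressive) = 0.7·0.7582 / (0.7·0.7582 + 0.25·0.2418) ≈ 0.8978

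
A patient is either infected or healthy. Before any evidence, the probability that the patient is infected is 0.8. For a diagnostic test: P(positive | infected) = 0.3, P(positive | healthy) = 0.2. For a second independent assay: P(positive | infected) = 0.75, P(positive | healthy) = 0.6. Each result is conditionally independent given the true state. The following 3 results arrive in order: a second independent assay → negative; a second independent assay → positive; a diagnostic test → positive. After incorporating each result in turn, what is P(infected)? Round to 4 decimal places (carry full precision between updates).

Each posterior becomes the prior for the next update.
After a second independent assay='negative': P(infected) = 0.25·0.8000 / (0.25·0.8000 + 0.4·0.2000) ≈ 0.7143
After a second independent assay='positive': P(infected) = 0.75·0.7143 / (0.75·0.7143 + 0.6·0.2857) ≈ 0.7576
After a diagnostic test='positive': P(infected) = 0.3·0.7576 / (0.3·0.7576 + 0.2·0.2424) ≈ 0.8242

0.8242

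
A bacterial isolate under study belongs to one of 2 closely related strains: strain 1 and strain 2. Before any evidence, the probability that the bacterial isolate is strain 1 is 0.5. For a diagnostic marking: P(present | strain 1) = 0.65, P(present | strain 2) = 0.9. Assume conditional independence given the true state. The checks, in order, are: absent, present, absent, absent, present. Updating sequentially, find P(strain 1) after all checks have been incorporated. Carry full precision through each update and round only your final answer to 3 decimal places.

After 'absent': P(strain 1) = 0.35·0.5000 / (0.35·0.5000 + 0.1·0.5000) ≈ 0.7778
After 'present': P(strain 1) = 0.65·0.7778 / (0.65·0.7778 + 0.9·0.2222) ≈ 0.7165
After 'absent': P(strain 1) = 0.35·0.7165 / (0.35·0.7165 + 0.1·0.2835) ≈ 0.8984
After 'absent': P(strain 1) = 0.35·0.8984 / (0.35·0.8984 + 0.1·0.1016) ≈ 0.9687
After 'present': P(strain 1) = 0.65·0.9687 / (0.65·0.9687 + 0.9·0.0313) ≈ 0.9572

0.957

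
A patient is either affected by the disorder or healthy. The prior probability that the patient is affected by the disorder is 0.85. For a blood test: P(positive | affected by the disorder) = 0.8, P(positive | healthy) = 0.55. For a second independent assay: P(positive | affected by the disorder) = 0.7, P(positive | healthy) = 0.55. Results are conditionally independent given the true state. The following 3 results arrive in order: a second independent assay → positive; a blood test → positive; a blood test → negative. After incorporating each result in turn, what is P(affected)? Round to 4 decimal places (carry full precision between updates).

Each posterior becomes the prior for the next update.
After a second independent assay='positive': P(affected) = 0.7·0.8500 / (0.7·0.8500 + 0.55·0.1500) ≈ 0.8782
After a blood test='positive': P(affected) = 0.8·0.8782 / (0.8·0.8782 + 0.55·0.1218) ≈ 0.9130
After a blood test='negative': P(affected) = 0.2·0.9130 / (0.2·0.9130 + 0.45·0.0870) ≈ 0.8234

0.8234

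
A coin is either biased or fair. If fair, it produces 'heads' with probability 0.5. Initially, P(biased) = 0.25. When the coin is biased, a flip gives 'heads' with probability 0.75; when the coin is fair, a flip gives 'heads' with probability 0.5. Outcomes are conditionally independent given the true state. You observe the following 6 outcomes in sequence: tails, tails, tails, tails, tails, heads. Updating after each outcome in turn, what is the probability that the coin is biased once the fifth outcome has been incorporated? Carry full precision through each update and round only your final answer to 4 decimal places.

Each posterior becomes the prior for the next update.
After 'tails': P(biased) = 0.25·0.2500 / (0.25·0.2500 + 0.5·0.7500) ≈ 0.1429
After 'tails': P(biased) = 0.25·0.1429 / (0.25·0.1429 + 0.5·0.8571) ≈ 0.0769
After 'tails': P(biased) = 0.25·0.0769 / (0.25·0.0769 + 0.5·0.9231) ≈ 0.0400
After 'tails': P(biased) = 0.25·0.0400 / (0.25·0.0400 + 0.5·0.9600) ≈ 0.0204
After 'tails': P(biased) = 0.25·0.0204 / (0.25·0.0204 + 0.5·0.9796) ≈ 0.0103

0.0103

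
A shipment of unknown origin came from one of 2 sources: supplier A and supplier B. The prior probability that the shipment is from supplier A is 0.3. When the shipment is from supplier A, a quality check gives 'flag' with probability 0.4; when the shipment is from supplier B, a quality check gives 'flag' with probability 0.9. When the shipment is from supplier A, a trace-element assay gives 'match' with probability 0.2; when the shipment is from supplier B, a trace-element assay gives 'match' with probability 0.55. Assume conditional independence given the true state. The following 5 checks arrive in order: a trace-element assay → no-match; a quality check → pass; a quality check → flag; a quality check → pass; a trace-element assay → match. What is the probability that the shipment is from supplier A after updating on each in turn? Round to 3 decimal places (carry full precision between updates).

0.816

Each posterior becomes the prior for the next update.
After a trace-element assay='no-match': P(supplier A) = 0.8·0.3000 / (0.8·0.3000 + 0.45·0.7000) ≈ 0.4324
After a quality check='pass': P(supplier A) = 0.6·0.4324 / (0.6·0.4324 + 0.1·0.5676) ≈ 0.8205
After a quality check='flag': P(supplier A) = 0.4·0.8205 / (0.4·0.8205 + 0.9·0.1795) ≈ 0.6702
After a quality check='pass': P(supplier A) = 0.6·0.6702 / (0.6·0.6702 + 0.1·0.3298) ≈ 0.9242
After a trace-element assay='match': P(supplier A) = 0.2·0.9242 / (0.2·0.9242 + 0.55·0.0758) ≈ 0.8159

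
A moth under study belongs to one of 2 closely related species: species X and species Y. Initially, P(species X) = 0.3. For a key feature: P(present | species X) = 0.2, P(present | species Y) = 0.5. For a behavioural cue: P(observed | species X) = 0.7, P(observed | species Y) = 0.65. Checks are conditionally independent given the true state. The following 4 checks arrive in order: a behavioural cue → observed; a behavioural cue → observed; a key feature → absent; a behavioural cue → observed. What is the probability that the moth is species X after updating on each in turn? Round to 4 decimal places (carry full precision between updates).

Apply Bayes' rule sequentially, carrying P(species X) forward.
After a behavioural cue='observed': P(species X) = 0.7·0.3000 / (0.7·0.3000 + 0.65·0.7000) ≈ 0.3158
After a behavioural cue='observed': P(species X) = 0.7·0.3158 / (0.7·0.3158 + 0.65·0.6842) ≈ 0.3320
After a key feature='absent': P(species X) = 0.8·0.3320 / (0.8·0.3320 + 0.5·0.6680) ≈ 0.4430
After a behavioural cue='observed': P(species X) = 0.7·0.4430 / (0.7·0.4430 + 0.65·0.5570) ≈ 0.4613

0.4613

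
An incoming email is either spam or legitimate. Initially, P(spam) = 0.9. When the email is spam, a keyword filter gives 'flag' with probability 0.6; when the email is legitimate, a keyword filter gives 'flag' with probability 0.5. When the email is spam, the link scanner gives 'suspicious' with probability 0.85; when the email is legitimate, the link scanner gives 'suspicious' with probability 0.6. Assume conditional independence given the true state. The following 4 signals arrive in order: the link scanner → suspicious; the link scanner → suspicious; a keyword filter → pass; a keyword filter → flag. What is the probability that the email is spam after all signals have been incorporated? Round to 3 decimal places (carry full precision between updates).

After the link scanner='suspicious': P(spam) = 0.85·0.9000 / (0.85·0.9000 + 0.6·0.1000) ≈ 0.9273
After the link scanner='suspicious': P(spam) = 0.85·0.9273 / (0.85·0.9273 + 0.6·0.0727) ≈ 0.9475
After a keyword filter='pass': P(spam) = 0.4·0.9475 / (0.4·0.9475 + 0.5·0.0525) ≈ 0.9353
After a keyword filter='flag': P(spam) = 0.6·0.9353 / (0.6·0.9353 + 0.5·0.0647) ≈ 0.9455

0.945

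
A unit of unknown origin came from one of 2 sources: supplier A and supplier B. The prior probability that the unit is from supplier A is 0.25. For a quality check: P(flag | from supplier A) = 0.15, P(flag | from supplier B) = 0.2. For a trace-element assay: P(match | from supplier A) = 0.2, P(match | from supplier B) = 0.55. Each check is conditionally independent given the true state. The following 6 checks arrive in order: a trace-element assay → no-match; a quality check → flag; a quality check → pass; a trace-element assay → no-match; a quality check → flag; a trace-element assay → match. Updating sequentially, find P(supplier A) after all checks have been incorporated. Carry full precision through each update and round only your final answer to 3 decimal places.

0.186

After a trace-element assay='no-match': P(supplier A) = 0.8·0.2500 / (0.8·0.2500 + 0.45·0.7500) ≈ 0.3721
After a quality check='flag': P(supplier A) = 0.15·0.3721 / (0.15·0.3721 + 0.2·0.6279) ≈ 0.3077
After a quality check='pass': P(supplier A) = 0.85·0.3077 / (0.85·0.3077 + 0.8·0.6923) ≈ 0.3208
After a trace-element assay='no-match': P(supplier A) = 0.8·0.3208 / (0.8·0.3208 + 0.45·0.6792) ≈ 0.4564
After a quality check='flag': P(supplier A) = 0.15·0.4564 / (0.15·0.4564 + 0.2·0.5436) ≈ 0.3864
After a trace-element assay='match': P(supplier A) = 0.2·0.3864 / (0.2·0.3864 + 0.55·0.6136) ≈ 0.1863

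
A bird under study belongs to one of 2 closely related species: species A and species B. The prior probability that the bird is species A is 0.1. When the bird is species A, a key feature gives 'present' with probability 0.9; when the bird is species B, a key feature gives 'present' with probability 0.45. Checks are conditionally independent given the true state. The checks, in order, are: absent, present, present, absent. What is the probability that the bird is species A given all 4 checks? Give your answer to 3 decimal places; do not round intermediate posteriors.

0.014

After 'absent': P(species A) = 0.1·0.1000 / (0.1·0.1000 + 0.55·0.9000) ≈ 0.0198
After 'present': P(species A) = 0.9·0.0198 / (0.9·0.0198 + 0.45·0.9802) ≈ 0.0388
After 'present': P(species A) = 0.9·0.0388 / (0.9·0.0388 + 0.45·0.9612) ≈ 0.0748
After 'absent': P(species A) = 0.1·0.0748 / (0.1·0.0748 + 0.55·0.9252) ≈ 0.0145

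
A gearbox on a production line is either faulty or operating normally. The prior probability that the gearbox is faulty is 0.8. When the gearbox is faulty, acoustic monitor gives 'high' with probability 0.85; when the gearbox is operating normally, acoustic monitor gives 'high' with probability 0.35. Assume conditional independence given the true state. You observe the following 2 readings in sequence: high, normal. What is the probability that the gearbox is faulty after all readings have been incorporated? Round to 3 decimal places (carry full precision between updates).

0.692

After 'high': P(faulty) = 0.85·0.8000 / (0.85·0.8000 + 0.35·0.2000) ≈ 0.9067
After 'normal': P(faulty) = 0.15·0.9067 / (0.15·0.9067 + 0.65·0.0933) ≈ 0.6915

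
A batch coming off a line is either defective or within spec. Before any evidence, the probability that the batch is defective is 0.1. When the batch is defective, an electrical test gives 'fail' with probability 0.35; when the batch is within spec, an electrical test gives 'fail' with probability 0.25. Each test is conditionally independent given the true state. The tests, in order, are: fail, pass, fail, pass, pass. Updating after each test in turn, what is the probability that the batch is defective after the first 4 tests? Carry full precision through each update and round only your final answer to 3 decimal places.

Apply Bayes' rule sequentially, carrying P(defective) forward.
After 'fail': P(defective) = 0.35·0.1000 / (0.35·0.1000 + 0.25·0.9000) ≈ 0.1346
After 'pass': P(defective) = 0.65·0.1346 / (0.65·0.1346 + 0.75·0.8654) ≈ 0.1188
After 'fail': P(defective) = 0.35·0.1188 / (0.35·0.1188 + 0.25·0.8812) ≈ 0.1588
After 'pass': P(defective) = 0.65·0.1588 / (0.65·0.1588 + 0.75·0.8412) ≈ 0.1406

0.141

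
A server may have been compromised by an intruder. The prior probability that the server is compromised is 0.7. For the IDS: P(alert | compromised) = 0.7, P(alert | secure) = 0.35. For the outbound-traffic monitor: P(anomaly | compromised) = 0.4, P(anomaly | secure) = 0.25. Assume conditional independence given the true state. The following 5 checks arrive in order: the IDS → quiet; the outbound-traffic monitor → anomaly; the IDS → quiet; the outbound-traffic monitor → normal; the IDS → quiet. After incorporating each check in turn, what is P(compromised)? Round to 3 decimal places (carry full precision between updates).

0.227

After the IDS='quiet': P(compromised) = 0.3·0.7000 / (0.3·0.7000 + 0.65·0.3000) ≈ 0.5185
After the outbound-traffic monitor='anomaly': P(compromised) = 0.4·0.5185 / (0.4·0.5185 + 0.25·0.4815) ≈ 0.6328
After the IDS='quiet': P(compromised) = 0.3·0.6328 / (0.3·0.6328 + 0.65·0.3672) ≈ 0.4430
After the outbound-traffic monitor='normal': P(compromised) = 0.6·0.4430 / (0.6·0.4430 + 0.75·0.5570) ≈ 0.3888
After the IDS='quiet': P(compromised) = 0.3·0.3888 / (0.3·0.3888 + 0.65·0.6112) ≈ 0.2270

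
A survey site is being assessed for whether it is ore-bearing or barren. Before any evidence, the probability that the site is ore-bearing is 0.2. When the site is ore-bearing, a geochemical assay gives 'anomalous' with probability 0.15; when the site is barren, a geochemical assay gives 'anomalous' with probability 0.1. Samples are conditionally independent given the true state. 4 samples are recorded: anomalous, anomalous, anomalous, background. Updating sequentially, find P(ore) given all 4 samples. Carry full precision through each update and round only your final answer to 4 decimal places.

0.4435

After 'anomalous': P(ore) = 0.15·0.2000 / (0.15·0.2000 + 0.1·0.8000) ≈ 0.2727
After 'anomalous': P(ore) = 0.15·0.2727 / (0.15·0.2727 + 0.1·0.7273) ≈ 0.3600
After 'anomalous': P(ore) = 0.15·0.3600 / (0.15·0.3600 + 0.1·0.6400) ≈ 0.4576
After 'background': P(ore) = 0.85·0.4576 / (0.85·0.4576 + 0.9·0.5424) ≈ 0.4435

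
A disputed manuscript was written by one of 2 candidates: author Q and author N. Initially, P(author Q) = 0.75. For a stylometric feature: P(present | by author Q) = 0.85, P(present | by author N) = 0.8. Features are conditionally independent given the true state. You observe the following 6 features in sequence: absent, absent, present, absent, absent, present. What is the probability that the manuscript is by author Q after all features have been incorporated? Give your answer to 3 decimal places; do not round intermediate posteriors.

After 'absent': P(author Q) = 0.15·0.7500 / (0.15·0.7500 + 0.2·0.2500) ≈ 0.6923
After 'absent': P(author Q) = 0.15·0.6923 / (0.15·0.6923 + 0.2·0.3077) ≈ 0.6279
After 'present': P(author Q) = 0.85·0.6279 / (0.85·0.6279 + 0.8·0.3721) ≈ 0.6420
After 'absent': P(author Q) = 0.15·0.6420 / (0.15·0.6420 + 0.2·0.3580) ≈ 0.5735
After 'absent': P(author Q) = 0.15·0.5735 / (0.15·0.5735 + 0.2·0.4265) ≈ 0.5021
After 'present': P(author Q) = 0.85·0.5021 / (0.85·0.5021 + 0.8·0.4979) ≈ 0.5173

0.517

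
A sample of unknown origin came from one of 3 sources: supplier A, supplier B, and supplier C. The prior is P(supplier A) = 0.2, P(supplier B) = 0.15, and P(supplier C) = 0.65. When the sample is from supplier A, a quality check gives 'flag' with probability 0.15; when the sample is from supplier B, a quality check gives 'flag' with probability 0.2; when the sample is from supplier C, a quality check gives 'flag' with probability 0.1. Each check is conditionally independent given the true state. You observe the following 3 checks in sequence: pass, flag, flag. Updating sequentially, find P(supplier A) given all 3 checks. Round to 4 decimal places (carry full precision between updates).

0.2642

After 'pass': normaliser = 0.85·0.2000 + 0.8·0.1500 + 0.9·0.6500; P(supplier A) ≈ 0.1943, P(supplier B) ≈ 0.1371, P(supplier C) ≈ 0.6686
After 'flag': normaliser = 0.15·0.1943 + 0.2·0.1371 + 0.1·0.6686; P(supplier A) ≈ 0.2361, P(supplier B) ≈ 0.2222, P(supplier C) ≈ 0.5417
After 'flag': normaliser = 0.15·0.2361 + 0.2·0.2222 + 0.1·0.5417; P(supplier A) ≈ 0.2642, P(supplier B) ≈ 0.3316, P(supplier C) ≈ 0.4041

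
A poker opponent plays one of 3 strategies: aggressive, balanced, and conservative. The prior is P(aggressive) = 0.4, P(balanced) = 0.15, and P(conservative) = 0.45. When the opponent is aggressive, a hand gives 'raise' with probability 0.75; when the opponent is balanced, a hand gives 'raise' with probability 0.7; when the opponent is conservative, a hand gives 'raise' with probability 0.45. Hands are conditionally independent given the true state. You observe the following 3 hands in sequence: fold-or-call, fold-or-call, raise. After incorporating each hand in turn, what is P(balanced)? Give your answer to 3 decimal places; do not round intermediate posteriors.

0.106

After 'fold-or-call': normaliser = 0.25·0.4000 + 0.3·0.1500 + 0.55·0.4500; P(aggressive) ≈ 0.2548, P(balanced) ≈ 0.1146, P(conservative) ≈ 0.6306
After 'fold-or-call': normaliser = 0.25·0.2548 + 0.3·0.1146 + 0.55·0.6306; P(aggressive) ≈ 0.1432, P(balanced) ≈ 0.0773, P(conservative) ≈ 0.7795
After 'raise': normaliser = 0.75·0.1432 + 0.7·0.0773 + 0.45·0.7795; P(aggressive) ≈ 0.2096, P(balanced) ≈ 0.1056, P(conservative) ≈ 0.6848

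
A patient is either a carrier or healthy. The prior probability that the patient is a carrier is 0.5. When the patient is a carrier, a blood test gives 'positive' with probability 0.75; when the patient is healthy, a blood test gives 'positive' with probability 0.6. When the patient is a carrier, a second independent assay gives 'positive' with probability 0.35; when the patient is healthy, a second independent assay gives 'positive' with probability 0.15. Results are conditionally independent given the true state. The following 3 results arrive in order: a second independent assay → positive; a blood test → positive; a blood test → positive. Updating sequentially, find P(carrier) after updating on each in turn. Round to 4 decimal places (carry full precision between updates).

0.7848

After a second independent assay='positive': P(carrier) = 0.35·0.5000 / (0.35·0.5000 + 0.15·0.5000) ≈ 0.7000
After a blood test='positive': P(carrier) = 0.75·0.7000 / (0.75·0.7000 + 0.6·0.3000) ≈ 0.7447
After a blood test='positive': P(carrier) = 0.75·0.7447 / (0.75·0.7447 + 0.6·0.2553) ≈ 0.7848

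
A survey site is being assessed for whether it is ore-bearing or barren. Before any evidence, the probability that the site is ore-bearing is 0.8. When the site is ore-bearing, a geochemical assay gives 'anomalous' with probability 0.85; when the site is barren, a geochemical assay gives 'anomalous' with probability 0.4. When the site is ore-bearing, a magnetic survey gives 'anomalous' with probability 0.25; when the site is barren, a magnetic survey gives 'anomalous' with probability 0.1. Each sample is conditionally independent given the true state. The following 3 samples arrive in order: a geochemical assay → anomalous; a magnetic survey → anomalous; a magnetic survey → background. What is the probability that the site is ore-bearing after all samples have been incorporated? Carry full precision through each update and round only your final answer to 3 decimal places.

0.947

Each posterior becomes the prior for the next update.
After a geochemical assay='anomalous': P(ore) = 0.85·0.8000 / (0.85·0.8000 + 0.4·0.2000) ≈ 0.8947
After a magnetic survey='anomalous': P(ore) = 0.25·0.8947 / (0.25·0.8947 + 0.1·0.1053) ≈ 0.9551
After a magnetic survey='background': P(ore) = 0.75·0.9551 / (0.75·0.9551 + 0.9·0.0449) ≈ 0.9465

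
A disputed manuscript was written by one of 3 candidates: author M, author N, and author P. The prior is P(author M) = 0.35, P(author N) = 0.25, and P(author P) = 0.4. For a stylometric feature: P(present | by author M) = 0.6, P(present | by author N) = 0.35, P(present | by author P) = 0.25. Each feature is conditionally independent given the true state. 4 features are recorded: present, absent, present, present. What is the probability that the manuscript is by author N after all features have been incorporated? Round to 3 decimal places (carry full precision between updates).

Each posterior becomes the prior for the next update.
After 'present': normaliser = 0.6·0.3500 + 0.35·0.2500 + 0.25·0.4000; P(author M) ≈ 0.5283, P(author N) ≈ 0.2201, P(author P) ≈ 0.2516
After 'absent': normaliser = 0.4·0.5283 + 0.65·0.2201 + 0.75·0.2516; P(author M) ≈ 0.3891, P(author N) ≈ 0.2635, P(author P) ≈ 0.3474
After 'present': normaliser = 0.6·0.3891 + 0.35·0.2635 + 0.25·0.3474; P(author M) ≈ 0.5659, P(author N) ≈ 0.2235, P(author P) ≈ 0.2105
After 'present': normaliser = 0.6·0.5659 + 0.35·0.2235 + 0.25·0.2105; P(author M) ≈ 0.7218, P(author N) ≈ 0.1663, P(author P) ≈ 0.1119

0.166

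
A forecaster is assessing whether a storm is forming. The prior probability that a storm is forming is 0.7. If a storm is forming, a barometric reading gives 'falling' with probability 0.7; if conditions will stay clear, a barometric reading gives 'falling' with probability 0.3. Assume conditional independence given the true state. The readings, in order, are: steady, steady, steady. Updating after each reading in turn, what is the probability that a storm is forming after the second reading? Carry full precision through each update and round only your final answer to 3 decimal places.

0.300

After 'steady': P(storm) = 0.3·0.7000 / (0.3·0.7000 + 0.7·0.3000) ≈ 0.5000
After 'steady': P(storm) = 0.3·0.5000 / (0.3·0.5000 + 0.7·0.5000) ≈ 0.3000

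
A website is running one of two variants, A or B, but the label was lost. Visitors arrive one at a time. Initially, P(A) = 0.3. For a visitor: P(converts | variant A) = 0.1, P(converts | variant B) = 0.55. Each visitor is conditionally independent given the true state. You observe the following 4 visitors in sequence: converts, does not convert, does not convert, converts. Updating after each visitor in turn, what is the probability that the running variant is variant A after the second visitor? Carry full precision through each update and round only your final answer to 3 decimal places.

Apply Bayes' rule sequentially, carrying P(A) forward.
After 'converts': P(A) = 0.1·0.3000 / (0.1·0.3000 + 0.55·0.7000) ≈ 0.0723
After 'does not convert': P(A) = 0.9·0.0723 / (0.9·0.0723 + 0.45·0.9277) ≈ 0.1348

0.135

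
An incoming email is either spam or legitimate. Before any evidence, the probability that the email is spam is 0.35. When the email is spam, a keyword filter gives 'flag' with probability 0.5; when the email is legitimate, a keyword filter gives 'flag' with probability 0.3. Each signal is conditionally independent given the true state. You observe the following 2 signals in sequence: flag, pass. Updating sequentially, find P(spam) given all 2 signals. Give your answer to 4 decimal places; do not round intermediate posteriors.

After 'flag': P(spam) = 0.5·0.3500 / (0.5·0.3500 + 0.3·0.6500) ≈ 0.4730
After 'pass': P(spam) = 0.5·0.4730 / (0.5·0.4730 + 0.7·0.5270) ≈ 0.3906

0.3906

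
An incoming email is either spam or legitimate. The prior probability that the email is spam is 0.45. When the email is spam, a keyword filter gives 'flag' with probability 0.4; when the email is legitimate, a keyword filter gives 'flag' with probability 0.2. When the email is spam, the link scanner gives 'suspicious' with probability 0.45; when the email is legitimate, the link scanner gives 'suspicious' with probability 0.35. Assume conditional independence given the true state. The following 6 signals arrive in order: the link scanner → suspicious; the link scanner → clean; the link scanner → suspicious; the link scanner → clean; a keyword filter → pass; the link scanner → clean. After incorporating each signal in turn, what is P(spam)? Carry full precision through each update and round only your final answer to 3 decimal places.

0.381

After the link scanner='suspicious': P(spam) = 0.45·0.4500 / (0.45·0.4500 + 0.35·0.5500) ≈ 0.5127
After the link scanner='clean': P(spam) = 0.55·0.5127 / (0.55·0.5127 + 0.65·0.4873) ≈ 0.4709
After the link scanner='suspicious': P(spam) = 0.45·0.4709 / (0.45·0.4709 + 0.35·0.5291) ≈ 0.5337
After the link scanner='clean': P(spam) = 0.55·0.5337 / (0.55·0.5337 + 0.65·0.4663) ≈ 0.4920
After a keyword filter='pass': P(spam) = 0.6·0.4920 / (0.6·0.4920 + 0.8·0.5080) ≈ 0.4207
After the link scanner='clean': P(spam) = 0.55·0.4207 / (0.55·0.4207 + 0.65·0.5793) ≈ 0.3806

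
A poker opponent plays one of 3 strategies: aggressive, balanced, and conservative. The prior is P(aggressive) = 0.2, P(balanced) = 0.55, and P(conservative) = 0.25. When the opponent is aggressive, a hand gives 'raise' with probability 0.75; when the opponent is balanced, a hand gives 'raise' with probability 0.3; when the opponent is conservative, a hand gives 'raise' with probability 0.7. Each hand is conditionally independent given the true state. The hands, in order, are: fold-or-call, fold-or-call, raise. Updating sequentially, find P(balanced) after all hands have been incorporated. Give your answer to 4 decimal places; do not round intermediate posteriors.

Apply Bayes' rule sequentially, carrying P(balanced) forward.
After 'fold-or-call': normaliser = 0.25·0.2000 + 0.7·0.5500 + 0.3·0.2500; P(aggressive) ≈ 0.0980, P(balanced) ≈ 0.7549, P(conservative) ≈ 0.1471
After 'fold-or-call': normaliser = 0.25·0.0980 + 0.7·0.7549 + 0.3·0.1471; P(aggressive) ≈ 0.0411, P(balanced) ≈ 0.8851, P(conservative) ≈ 0.0739
After 'raise': normaliser = 0.75·0.0411 + 0.3·0.8851 + 0.7·0.0739; P(aggressive) ≈ 0.0885, P(balanced) ≈ 0.7629, P(conservative) ≈ 0.1486

0.7629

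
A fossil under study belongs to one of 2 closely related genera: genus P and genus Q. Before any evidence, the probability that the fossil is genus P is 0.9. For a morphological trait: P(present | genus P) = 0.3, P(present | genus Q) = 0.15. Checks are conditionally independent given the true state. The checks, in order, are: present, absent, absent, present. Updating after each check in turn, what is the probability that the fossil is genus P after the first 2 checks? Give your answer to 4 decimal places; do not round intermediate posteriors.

0.9368

Each posterior becomes the prior for the next update.
After 'present': P(genus P) = 0.3·0.9000 / (0.3·0.9000 + 0.15·0.1000) ≈ 0.9474
After 'absent': P(genus P) = 0.7·0.9474 / (0.7·0.9474 + 0.85·0.0526) ≈ 0.9368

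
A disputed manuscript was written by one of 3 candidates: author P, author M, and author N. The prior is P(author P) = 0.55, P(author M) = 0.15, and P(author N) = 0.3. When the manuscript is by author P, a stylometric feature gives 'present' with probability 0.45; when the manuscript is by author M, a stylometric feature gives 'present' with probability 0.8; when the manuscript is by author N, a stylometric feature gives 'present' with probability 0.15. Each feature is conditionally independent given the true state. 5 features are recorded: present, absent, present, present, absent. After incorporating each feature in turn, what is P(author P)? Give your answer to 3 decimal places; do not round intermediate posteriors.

0.799

After 'present': normaliser = 0.45·0.5500 + 0.8·0.1500 + 0.15·0.3000; P(author P) ≈ 0.6000, P(author M) ≈ 0.2909, P(author N) ≈ 0.1091
After 'absent': normaliser = 0.55·0.6000 + 0.2·0.2909 + 0.85·0.1091; P(author P) ≈ 0.6862, P(author M) ≈ 0.1210, P(author N) ≈ 0.1928
After 'present': normaliser = 0.45·0.6862 + 0.8·0.1210 + 0.15·0.1928; P(author P) ≈ 0.7107, P(author M) ≈ 0.2228, P(author N) ≈ 0.0666
After 'present': normaliser = 0.45·0.7107 + 0.8·0.2228 + 0.15·0.0666; P(author P) ≈ 0.6295, P(author M) ≈ 0.3508, P(author N) ≈ 0.0197
After 'absent': normaliser = 0.55·0.6295 + 0.2·0.3508 + 0.85·0.0197; P(author P) ≈ 0.7994, P(author M) ≈ 0.1620, P(author N) ≈ 0.0386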